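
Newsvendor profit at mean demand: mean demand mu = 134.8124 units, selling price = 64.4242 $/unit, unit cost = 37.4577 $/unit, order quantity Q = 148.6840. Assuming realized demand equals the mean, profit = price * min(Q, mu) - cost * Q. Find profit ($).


Sales at mu = min(148.6840, 134.8124) = 134.8124
Revenue = 64.4242 * 134.8124 = 8685.1810
Total cost = 37.4577 * 148.6840 = 5569.3607
Profit = 8685.1810 - 5569.3607 = 3115.8204

3115.8204 $


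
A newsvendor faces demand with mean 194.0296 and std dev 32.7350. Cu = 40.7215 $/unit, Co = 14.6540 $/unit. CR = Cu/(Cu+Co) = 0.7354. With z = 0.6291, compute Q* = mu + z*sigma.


CR = Cu/(Cu+Co) = 40.7215/(40.7215+14.6540) = 0.7354
z = 0.6291
Q* = 194.0296 + 0.6291 * 32.7350 = 214.6232

214.6232 units


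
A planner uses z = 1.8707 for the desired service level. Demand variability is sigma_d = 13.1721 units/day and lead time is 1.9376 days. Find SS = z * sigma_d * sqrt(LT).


sqrt(LT) = sqrt(1.9376) = 1.3920
SS = 1.8707 * 13.1721 * 1.3920 = 34.2998

34.2998 units


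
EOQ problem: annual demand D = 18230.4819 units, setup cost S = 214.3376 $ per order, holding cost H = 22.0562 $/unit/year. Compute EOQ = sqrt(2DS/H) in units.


2*D*S = 2 * 18230.4819 * 214.3376 = 7814955.4746
2*D*S/H = 354320.1220
EOQ = sqrt(354320.1220) = 595.2480

595.2480 units


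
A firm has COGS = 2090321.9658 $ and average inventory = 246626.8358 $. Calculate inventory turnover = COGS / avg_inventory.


Turnover = 2090321.9658 / 246626.8358 = 8.4756

8.4756


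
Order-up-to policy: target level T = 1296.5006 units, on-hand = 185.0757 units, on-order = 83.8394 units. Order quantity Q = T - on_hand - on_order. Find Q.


Inventory position = OH + OO = 185.0757 + 83.8394 = 268.9151
Q = 1296.5006 - 268.9151 = 1027.5855

1027.5855 units


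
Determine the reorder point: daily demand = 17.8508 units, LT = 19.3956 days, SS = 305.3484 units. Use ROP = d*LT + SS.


d*LT = 17.8508 * 19.3956 = 346.2270
ROP = 346.2270 + 305.3484 = 651.5754

651.5754 units


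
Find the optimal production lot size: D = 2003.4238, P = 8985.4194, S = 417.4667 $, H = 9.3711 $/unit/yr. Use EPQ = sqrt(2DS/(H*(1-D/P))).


1 - D/P = 1 - 0.2230 = 0.7770
H*(1-D/P) = 7.2817
2DS = 1672725.4450
EPQ = sqrt(229716.8610) = 479.2879

479.2879 units


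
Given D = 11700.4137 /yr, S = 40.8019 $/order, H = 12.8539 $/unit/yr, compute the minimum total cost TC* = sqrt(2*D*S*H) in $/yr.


2*D*S*H = 12272880.8335
TC* = sqrt(12272880.8335) = 3503.2672

3503.2672 $/yr


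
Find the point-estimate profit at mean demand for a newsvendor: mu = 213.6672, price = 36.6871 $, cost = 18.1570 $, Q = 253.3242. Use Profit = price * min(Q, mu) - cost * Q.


Sales at mu = min(253.3242, 213.6672) = 213.6672
Revenue = 36.6871 * 213.6672 = 7838.8299
Total cost = 18.1570 * 253.3242 = 4599.6075
Profit = 7838.8299 - 4599.6075 = 3239.2224

3239.2224 $


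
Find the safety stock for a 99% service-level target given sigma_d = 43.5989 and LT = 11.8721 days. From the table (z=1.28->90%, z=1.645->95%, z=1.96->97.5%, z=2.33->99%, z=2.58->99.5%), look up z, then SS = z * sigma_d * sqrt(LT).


From the table, SL = 99% corresponds to z = 2.33
sqrt(LT) = sqrt(11.8721) = 3.4456
SS = 2.33 * 43.5989 * 3.4456 = 350.0219

350.0219 units


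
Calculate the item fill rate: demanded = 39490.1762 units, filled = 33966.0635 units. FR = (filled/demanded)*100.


FR = 33966.0635 / 39490.1762 * 100 = 86.0114

86.0114%


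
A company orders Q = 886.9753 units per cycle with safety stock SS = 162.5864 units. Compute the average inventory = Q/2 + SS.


Q/2 = 443.4876
Avg = 443.4876 + 162.5864 = 606.0740

606.0740 units


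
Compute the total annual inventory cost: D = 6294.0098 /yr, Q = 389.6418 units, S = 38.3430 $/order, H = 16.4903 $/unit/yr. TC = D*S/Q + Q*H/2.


Ordering cost = D*S/Q = 619.3669
Holding cost = Q*H/2 = 3212.6551
TC = 619.3669 + 3212.6551 = 3832.0219

3832.0219 $/yr


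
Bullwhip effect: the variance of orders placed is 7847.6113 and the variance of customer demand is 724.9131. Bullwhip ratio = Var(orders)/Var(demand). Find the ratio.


BW = 7847.6113 / 724.9131 = 10.8256

10.8256


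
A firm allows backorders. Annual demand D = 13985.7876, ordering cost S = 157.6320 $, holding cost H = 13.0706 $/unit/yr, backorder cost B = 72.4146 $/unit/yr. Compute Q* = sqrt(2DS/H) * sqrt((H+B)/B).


sqrt(2DS/H) = 580.8084
sqrt((H+B)/B) = 1.0865
Q* = 580.8084 * 1.0865 = 631.0522

631.0522 units


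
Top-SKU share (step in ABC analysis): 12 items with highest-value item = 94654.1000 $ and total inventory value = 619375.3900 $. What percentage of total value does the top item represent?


Top item = 94654.1000
Total = 619375.3900
Percentage = 94654.1000 / 619375.3900 * 100 = 15.2822

15.2822%


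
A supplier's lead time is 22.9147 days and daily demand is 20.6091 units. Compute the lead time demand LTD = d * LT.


LTD = 20.6091 * 22.9147 = 472.2513

472.2513 units


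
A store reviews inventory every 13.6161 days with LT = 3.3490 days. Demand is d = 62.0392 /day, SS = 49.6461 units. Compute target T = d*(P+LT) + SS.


P + LT = 16.9651
d*(P+LT) = 62.0392 * 16.9651 = 1052.5012
T = 1052.5012 + 49.6461 = 1102.1473

1102.1473 units


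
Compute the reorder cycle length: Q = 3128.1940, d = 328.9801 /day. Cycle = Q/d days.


Cycle = 3128.1940 / 328.9801 = 9.5088

9.5088 days


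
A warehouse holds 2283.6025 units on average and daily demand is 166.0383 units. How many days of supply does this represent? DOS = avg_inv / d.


DOS = 2283.6025 / 166.0383 = 13.7535

13.7535 days


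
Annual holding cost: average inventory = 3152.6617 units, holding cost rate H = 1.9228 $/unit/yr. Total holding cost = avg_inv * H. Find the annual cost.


Cost = 3152.6617 * 1.9228 = 6061.9379

6061.9379 $/yr


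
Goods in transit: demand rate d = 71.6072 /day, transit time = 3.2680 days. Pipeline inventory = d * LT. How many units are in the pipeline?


Pipeline = 71.6072 * 3.2680 = 234.0123

234.0123 units


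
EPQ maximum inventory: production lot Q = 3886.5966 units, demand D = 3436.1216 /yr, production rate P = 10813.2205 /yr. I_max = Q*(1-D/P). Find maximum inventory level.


D/P = 0.3178
1 - D/P = 0.6822
I_max = 3886.5966 * 0.6822 = 2651.5512

2651.5512 units


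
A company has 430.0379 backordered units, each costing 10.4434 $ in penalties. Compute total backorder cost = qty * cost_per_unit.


Total = 430.0379 * 10.4434 = 4491.0578

4491.0578 $


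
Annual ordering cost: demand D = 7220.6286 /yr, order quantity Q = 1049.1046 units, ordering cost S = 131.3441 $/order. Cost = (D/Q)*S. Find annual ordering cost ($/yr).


Number of orders = D/Q = 6.8827
Cost = 6.8827 * 131.3441 = 903.9966

903.9966 $/yr


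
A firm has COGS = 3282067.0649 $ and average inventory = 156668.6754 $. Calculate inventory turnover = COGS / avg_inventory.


Turnover = 3282067.0649 / 156668.6754 = 20.9491

20.9491


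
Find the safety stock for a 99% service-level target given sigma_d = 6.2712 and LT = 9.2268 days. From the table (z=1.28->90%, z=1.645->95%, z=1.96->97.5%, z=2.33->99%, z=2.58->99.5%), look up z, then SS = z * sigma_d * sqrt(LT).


From the table, SL = 99% corresponds to z = 2.33
sqrt(LT) = sqrt(9.2268) = 3.0376
SS = 2.33 * 6.2712 * 3.0376 = 44.3846

44.3846 units


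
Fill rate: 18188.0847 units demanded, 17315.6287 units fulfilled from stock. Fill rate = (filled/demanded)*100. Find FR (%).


FR = 17315.6287 / 18188.0847 * 100 = 95.2031

95.2031%


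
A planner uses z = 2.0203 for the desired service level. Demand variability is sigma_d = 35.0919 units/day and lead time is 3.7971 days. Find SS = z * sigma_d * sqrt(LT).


sqrt(LT) = sqrt(3.7971) = 1.9486
SS = 2.0203 * 35.0919 * 1.9486 = 138.1493

138.1493 units


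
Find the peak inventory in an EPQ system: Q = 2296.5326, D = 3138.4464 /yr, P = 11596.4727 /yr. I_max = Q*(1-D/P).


D/P = 0.2706
1 - D/P = 0.7294
I_max = 2296.5326 * 0.7294 = 1675.0036

1675.0036 units


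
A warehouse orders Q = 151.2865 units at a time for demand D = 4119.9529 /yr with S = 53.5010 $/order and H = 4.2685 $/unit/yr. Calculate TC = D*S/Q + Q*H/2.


Ordering cost = D*S/Q = 1456.9813
Holding cost = Q*H/2 = 322.8832
TC = 1456.9813 + 322.8832 = 1779.8645

1779.8645 $/yr


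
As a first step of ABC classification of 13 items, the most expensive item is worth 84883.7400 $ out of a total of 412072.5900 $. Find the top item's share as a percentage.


Top item = 84883.7400
Total = 412072.5900
Percentage = 84883.7400 / 412072.5900 * 100 = 20.5992

20.5992%


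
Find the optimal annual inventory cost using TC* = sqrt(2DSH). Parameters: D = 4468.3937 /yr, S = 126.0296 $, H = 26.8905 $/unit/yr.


2*D*S*H = 30286763.1936
TC* = sqrt(30286763.1936) = 5503.3411

5503.3411 $/yr


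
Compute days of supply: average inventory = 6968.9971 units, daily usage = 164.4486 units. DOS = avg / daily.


DOS = 6968.9971 / 164.4486 = 42.3780

42.3780 days


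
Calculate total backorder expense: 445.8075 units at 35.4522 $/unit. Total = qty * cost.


Total = 445.8075 * 35.4522 = 15804.8567

15804.8567 $


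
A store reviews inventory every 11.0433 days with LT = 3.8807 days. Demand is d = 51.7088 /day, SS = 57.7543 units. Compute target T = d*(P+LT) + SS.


P + LT = 14.9240
d*(P+LT) = 51.7088 * 14.9240 = 771.7021
T = 771.7021 + 57.7543 = 829.4564

829.4564 units


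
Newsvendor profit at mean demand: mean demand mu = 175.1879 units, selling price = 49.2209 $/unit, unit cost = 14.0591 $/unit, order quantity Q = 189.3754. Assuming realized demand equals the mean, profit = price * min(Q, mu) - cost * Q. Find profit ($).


Sales at mu = min(189.3754, 175.1879) = 175.1879
Revenue = 49.2209 * 175.1879 = 8622.9061
Total cost = 14.0591 * 189.3754 = 2662.4477
Profit = 8622.9061 - 2662.4477 = 5960.4584

5960.4584 $


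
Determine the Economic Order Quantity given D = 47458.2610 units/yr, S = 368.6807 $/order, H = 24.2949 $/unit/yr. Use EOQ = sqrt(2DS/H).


2*D*S = 2 * 47458.2610 * 368.6807 = 34993889.7725
2*D*S/H = 1440380.0704
EOQ = sqrt(1440380.0704) = 1200.1584

1200.1584 units


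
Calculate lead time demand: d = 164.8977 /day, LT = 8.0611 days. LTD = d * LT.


LTD = 164.8977 * 8.0611 = 1329.2568

1329.2568 units


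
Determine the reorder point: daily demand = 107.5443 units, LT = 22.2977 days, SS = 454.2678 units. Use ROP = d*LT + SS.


d*LT = 107.5443 * 22.2977 = 2397.9905
ROP = 2397.9905 + 454.2678 = 2852.2583

2852.2583 units


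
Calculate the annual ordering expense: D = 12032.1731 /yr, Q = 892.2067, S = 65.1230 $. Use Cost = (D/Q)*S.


Number of orders = D/Q = 13.4859
Cost = 13.4859 * 65.1230 = 878.2395

878.2395 $/yr


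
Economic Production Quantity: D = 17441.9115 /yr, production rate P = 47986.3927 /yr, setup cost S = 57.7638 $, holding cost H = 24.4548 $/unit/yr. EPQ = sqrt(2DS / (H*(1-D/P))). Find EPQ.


1 - D/P = 1 - 0.3635 = 0.6365
H*(1-D/P) = 15.5661
2DS = 2015022.1750
EPQ = sqrt(129449.7051) = 359.7912

359.7912 units


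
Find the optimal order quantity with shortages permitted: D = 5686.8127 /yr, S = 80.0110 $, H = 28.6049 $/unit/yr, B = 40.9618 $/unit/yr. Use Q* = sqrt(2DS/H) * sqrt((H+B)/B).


sqrt(2DS/H) = 178.3627
sqrt((H+B)/B) = 1.3032
Q* = 178.3627 * 1.3032 = 232.4424

232.4424 units


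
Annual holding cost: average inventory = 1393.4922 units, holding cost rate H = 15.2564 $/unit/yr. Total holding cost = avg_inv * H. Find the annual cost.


Cost = 1393.4922 * 15.2564 = 21259.6744

21259.6744 $/yr


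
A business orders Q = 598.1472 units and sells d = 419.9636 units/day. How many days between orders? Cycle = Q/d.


Cycle = 598.1472 / 419.9636 = 1.4243

1.4243 days


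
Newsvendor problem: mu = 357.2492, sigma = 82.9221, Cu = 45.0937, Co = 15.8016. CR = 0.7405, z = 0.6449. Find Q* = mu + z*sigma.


CR = Cu/(Cu+Co) = 45.0937/(45.0937+15.8016) = 0.7405
z = 0.6449
Q* = 357.2492 + 0.6449 * 82.9221 = 410.7257

410.7257 units


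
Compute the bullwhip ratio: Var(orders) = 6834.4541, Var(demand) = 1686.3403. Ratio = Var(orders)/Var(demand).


BW = 6834.4541 / 1686.3403 = 4.0528

4.0528


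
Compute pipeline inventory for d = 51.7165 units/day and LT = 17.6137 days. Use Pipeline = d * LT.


Pipeline = 51.7165 * 17.6137 = 910.9189

910.9189 units


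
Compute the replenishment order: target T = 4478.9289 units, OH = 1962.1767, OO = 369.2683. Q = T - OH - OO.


Inventory position = OH + OO = 1962.1767 + 369.2683 = 2331.4450
Q = 4478.9289 - 2331.4450 = 2147.4839

2147.4839 units


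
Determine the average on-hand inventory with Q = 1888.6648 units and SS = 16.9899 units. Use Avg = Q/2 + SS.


Q/2 = 944.3324
Avg = 944.3324 + 16.9899 = 961.3223

961.3223 units


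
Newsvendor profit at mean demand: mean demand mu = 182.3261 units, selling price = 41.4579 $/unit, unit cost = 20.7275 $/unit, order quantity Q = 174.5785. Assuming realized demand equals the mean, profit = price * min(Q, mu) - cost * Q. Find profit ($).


Sales at mu = min(174.5785, 182.3261) = 174.5785
Revenue = 41.4579 * 174.5785 = 7237.6580
Total cost = 20.7275 * 174.5785 = 3618.5759
Profit = 7237.6580 - 3618.5759 = 3619.0821

3619.0821 $


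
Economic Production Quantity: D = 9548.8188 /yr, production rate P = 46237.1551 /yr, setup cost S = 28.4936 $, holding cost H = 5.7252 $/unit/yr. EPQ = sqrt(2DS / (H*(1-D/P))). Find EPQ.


1 - D/P = 1 - 0.2065 = 0.7935
H*(1-D/P) = 4.5428
2DS = 544160.4467
EPQ = sqrt(119784.1609) = 346.0985

346.0985 units


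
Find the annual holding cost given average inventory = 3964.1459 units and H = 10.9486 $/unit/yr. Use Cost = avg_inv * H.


Cost = 3964.1459 * 10.9486 = 43401.8478

43401.8478 $/yr


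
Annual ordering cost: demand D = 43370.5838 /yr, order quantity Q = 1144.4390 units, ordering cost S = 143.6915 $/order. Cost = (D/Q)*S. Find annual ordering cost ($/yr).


Number of orders = D/Q = 37.8968
Cost = 37.8968 * 143.6915 = 5445.4490

5445.4490 $/yr


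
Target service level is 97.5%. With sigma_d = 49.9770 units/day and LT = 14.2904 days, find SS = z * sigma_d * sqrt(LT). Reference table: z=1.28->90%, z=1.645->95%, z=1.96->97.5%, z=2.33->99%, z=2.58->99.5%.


From the table, SL = 97.5% corresponds to z = 1.96
sqrt(LT) = sqrt(14.2904) = 3.7803
SS = 1.96 * 49.9770 * 3.7803 = 370.2955

370.2955 units


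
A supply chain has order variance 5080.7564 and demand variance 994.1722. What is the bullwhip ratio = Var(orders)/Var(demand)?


BW = 5080.7564 / 994.1722 = 5.1105

5.1105


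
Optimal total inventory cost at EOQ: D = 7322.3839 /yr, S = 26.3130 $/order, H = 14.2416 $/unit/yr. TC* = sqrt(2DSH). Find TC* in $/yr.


2*D*S*H = 5487968.8742
TC* = sqrt(5487968.8742) = 2342.6414

2342.6414 $/yr


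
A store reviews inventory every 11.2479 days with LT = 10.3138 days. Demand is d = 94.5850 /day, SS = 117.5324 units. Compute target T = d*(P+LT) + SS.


P + LT = 21.5617
d*(P+LT) = 94.5850 * 21.5617 = 2039.4134
T = 2039.4134 + 117.5324 = 2156.9458

2156.9458 units


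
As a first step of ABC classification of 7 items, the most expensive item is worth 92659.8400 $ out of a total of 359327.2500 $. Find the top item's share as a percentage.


Top item = 92659.8400
Total = 359327.2500
Percentage = 92659.8400 / 359327.2500 * 100 = 25.7870

25.7870%


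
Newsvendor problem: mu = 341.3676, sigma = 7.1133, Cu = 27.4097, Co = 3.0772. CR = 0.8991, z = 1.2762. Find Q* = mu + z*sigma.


CR = Cu/(Cu+Co) = 27.4097/(27.4097+3.0772) = 0.8991
z = 1.2762
Q* = 341.3676 + 1.2762 * 7.1133 = 350.4456

350.4456 units


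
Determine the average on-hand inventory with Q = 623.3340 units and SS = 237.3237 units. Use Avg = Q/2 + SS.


Q/2 = 311.6670
Avg = 311.6670 + 237.3237 = 548.9907

548.9907 units


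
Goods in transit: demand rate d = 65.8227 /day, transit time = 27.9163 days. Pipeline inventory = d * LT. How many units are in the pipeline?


Pipeline = 65.8227 * 27.9163 = 1837.5262

1837.5262 units


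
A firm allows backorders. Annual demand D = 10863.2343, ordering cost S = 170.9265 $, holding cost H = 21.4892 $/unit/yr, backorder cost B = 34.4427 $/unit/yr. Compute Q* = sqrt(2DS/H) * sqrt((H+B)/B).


sqrt(2DS/H) = 415.7087
sqrt((H+B)/B) = 1.2743
Q* = 415.7087 * 1.2743 = 529.7492

529.7492 units


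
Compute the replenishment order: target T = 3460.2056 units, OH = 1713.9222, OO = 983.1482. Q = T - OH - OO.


Inventory position = OH + OO = 1713.9222 + 983.1482 = 2697.0704
Q = 3460.2056 - 2697.0704 = 763.1352

763.1352 units


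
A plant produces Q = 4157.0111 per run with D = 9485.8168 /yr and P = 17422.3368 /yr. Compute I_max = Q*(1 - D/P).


D/P = 0.5445
1 - D/P = 0.4555
I_max = 4157.0111 * 0.4555 = 1893.6726

1893.6726 units


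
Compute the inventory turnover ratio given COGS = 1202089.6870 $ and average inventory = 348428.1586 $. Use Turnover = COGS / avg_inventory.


Turnover = 1202089.6870 / 348428.1586 = 3.4500

3.4500


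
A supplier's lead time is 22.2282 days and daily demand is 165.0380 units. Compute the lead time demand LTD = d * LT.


LTD = 165.0380 * 22.2282 = 3668.4977

3668.4977 units


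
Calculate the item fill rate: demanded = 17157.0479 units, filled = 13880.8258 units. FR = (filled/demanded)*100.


FR = 13880.8258 / 17157.0479 * 100 = 80.9045

80.9045%


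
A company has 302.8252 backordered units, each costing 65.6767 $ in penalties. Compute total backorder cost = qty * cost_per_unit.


Total = 302.8252 * 65.6767 = 19888.5598

19888.5598 $


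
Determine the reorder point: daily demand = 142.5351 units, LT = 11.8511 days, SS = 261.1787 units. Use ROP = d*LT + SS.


d*LT = 142.5351 * 11.8511 = 1689.1977
ROP = 1689.1977 + 261.1787 = 1950.3764

1950.3764 units


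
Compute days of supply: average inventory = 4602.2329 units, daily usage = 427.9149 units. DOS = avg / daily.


DOS = 4602.2329 / 427.9149 = 10.7550

10.7550 days


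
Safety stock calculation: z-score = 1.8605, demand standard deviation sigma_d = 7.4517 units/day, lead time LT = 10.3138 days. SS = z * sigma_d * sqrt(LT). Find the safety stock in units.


sqrt(LT) = sqrt(10.3138) = 3.2115
SS = 1.8605 * 7.4517 * 3.2115 = 44.5240

44.5240 units


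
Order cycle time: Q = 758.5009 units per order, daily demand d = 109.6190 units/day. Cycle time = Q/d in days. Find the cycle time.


Cycle = 758.5009 / 109.6190 = 6.9194

6.9194 days


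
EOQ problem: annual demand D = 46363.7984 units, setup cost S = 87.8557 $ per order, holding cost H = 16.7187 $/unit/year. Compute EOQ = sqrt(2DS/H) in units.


2*D*S = 2 * 46363.7984 * 87.8557 = 8146647.9262
2*D*S/H = 487277.5949
EOQ = sqrt(487277.5949) = 698.0527

698.0527 units


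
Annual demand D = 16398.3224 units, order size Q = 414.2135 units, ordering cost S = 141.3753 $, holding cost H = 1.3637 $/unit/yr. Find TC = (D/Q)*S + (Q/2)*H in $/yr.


Ordering cost = D*S/Q = 5596.9150
Holding cost = Q*H/2 = 282.4315
TC = 5596.9150 + 282.4315 = 5879.3465

5879.3465 $/yr


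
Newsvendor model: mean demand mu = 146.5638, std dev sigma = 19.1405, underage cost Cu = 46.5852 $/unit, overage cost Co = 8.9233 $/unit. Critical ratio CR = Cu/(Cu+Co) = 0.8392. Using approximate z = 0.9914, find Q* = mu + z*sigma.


CR = Cu/(Cu+Co) = 46.5852/(46.5852+8.9233) = 0.8392
z = 0.9914
Q* = 146.5638 + 0.9914 * 19.1405 = 165.5397

165.5397 units


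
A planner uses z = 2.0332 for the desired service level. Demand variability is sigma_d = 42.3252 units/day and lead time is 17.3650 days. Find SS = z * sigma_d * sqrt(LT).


sqrt(LT) = sqrt(17.3650) = 4.1671
SS = 2.0332 * 42.3252 * 4.1671 = 358.6051

358.6051 units


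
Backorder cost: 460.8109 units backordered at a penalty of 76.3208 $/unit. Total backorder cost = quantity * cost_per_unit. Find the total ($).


Total = 460.8109 * 76.3208 = 35169.4565

35169.4565 $


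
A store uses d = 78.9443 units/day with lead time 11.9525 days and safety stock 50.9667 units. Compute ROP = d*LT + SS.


d*LT = 78.9443 * 11.9525 = 943.5817
ROP = 943.5817 + 50.9667 = 994.5484

994.5484 units


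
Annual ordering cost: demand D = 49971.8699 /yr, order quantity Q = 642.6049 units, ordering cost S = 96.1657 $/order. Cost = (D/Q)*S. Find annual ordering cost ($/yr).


Number of orders = D/Q = 77.7645
Cost = 77.7645 * 96.1657 = 7478.2807

7478.2807 $/yr


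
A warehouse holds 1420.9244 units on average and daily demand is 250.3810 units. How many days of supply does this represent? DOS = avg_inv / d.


DOS = 1420.9244 / 250.3810 = 5.6750

5.6750 days


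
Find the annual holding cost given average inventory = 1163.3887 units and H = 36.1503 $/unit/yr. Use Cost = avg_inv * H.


Cost = 1163.3887 * 36.1503 = 42056.8505

42056.8505 $/yr


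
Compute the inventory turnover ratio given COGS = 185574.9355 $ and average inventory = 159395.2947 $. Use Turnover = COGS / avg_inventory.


Turnover = 185574.9355 / 159395.2947 = 1.1642

1.1642


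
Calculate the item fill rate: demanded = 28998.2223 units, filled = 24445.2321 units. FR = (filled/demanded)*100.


FR = 24445.2321 / 28998.2223 * 100 = 84.2991

84.2991%


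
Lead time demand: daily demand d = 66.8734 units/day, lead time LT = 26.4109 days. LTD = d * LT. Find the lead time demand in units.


LTD = 66.8734 * 26.4109 = 1766.1867

1766.1867 units


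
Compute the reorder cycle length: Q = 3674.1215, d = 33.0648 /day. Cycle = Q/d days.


Cycle = 3674.1215 / 33.0648 = 111.1188

111.1188 days


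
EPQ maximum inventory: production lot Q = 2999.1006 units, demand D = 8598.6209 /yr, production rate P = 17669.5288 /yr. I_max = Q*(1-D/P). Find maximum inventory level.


D/P = 0.4866
1 - D/P = 0.5134
I_max = 2999.1006 * 0.5134 = 1539.6316

1539.6316 units


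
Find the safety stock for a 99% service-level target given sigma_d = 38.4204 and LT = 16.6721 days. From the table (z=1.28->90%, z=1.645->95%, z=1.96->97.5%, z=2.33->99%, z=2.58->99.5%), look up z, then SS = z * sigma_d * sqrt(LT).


From the table, SL = 99% corresponds to z = 2.33
sqrt(LT) = sqrt(16.6721) = 4.0831
SS = 2.33 * 38.4204 * 4.0831 = 365.5215

365.5215 units


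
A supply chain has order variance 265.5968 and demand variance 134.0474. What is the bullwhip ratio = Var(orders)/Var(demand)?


BW = 265.5968 / 134.0474 = 1.9814

1.9814


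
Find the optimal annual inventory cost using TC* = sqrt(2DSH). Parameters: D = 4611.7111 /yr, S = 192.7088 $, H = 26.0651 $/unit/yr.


2*D*S*H = 46329011.2195
TC* = sqrt(46329011.2195) = 6806.5418

6806.5418 $/yr


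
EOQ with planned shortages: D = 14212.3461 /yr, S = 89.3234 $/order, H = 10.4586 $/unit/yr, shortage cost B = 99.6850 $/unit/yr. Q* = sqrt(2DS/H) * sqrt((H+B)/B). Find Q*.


sqrt(2DS/H) = 492.7127
sqrt((H+B)/B) = 1.0512
Q* = 492.7127 * 1.0512 = 517.9150

517.9150 units


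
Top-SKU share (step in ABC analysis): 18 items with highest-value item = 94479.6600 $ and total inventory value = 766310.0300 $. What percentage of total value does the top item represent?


Top item = 94479.6600
Total = 766310.0300
Percentage = 94479.6600 / 766310.0300 * 100 = 12.3292

12.3292%


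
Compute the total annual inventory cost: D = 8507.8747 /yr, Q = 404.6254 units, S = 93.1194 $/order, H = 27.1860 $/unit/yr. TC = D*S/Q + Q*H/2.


Ordering cost = D*S/Q = 1957.9794
Holding cost = Q*H/2 = 5500.0731
TC = 1957.9794 + 5500.0731 = 7458.0524

7458.0524 $/yr


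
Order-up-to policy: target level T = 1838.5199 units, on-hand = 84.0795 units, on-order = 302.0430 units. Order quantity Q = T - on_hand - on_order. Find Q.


Inventory position = OH + OO = 84.0795 + 302.0430 = 386.1225
Q = 1838.5199 - 386.1225 = 1452.3974

1452.3974 units


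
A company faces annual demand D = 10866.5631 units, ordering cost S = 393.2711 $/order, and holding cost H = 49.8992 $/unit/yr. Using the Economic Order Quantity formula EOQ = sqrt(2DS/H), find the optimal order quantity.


2*D*S = 2 * 10866.5631 * 393.2711 = 8547010.4471
2*D*S/H = 171285.5206
EOQ = sqrt(171285.5206) = 413.8665

413.8665 units


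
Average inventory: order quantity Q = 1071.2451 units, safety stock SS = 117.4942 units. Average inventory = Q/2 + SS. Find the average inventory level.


Q/2 = 535.6226
Avg = 535.6226 + 117.4942 = 653.1168

653.1168 units


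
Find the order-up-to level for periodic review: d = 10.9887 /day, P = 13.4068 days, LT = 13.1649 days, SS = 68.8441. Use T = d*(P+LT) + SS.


P + LT = 26.5717
d*(P+LT) = 10.9887 * 26.5717 = 291.9884
T = 291.9884 + 68.8441 = 360.8325

360.8325 units


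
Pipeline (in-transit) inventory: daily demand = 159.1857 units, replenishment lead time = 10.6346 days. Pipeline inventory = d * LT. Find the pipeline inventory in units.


Pipeline = 159.1857 * 10.6346 = 1692.8762

1692.8762 units


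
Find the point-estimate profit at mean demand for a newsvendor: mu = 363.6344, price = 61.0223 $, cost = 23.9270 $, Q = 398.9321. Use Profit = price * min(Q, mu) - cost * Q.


Sales at mu = min(398.9321, 363.6344) = 363.6344
Revenue = 61.0223 * 363.6344 = 22189.8074
Total cost = 23.9270 * 398.9321 = 9545.2484
Profit = 22189.8074 - 9545.2484 = 12644.5591

12644.5591 $


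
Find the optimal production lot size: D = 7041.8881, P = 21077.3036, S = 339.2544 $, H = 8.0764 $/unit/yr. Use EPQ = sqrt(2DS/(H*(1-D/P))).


1 - D/P = 1 - 0.3341 = 0.6659
H*(1-D/P) = 5.3781
2DS = 4777983.0445
EPQ = sqrt(888416.3888) = 942.5584

942.5584 units


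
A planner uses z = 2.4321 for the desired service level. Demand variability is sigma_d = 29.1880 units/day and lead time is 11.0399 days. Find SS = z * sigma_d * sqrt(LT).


sqrt(LT) = sqrt(11.0399) = 3.3226
SS = 2.4321 * 29.1880 * 3.3226 = 235.8676

235.8676 units


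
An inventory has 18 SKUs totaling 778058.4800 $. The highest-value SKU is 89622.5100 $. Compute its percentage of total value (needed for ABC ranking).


Top item = 89622.5100
Total = 778058.4800
Percentage = 89622.5100 / 778058.4800 * 100 = 11.5187

11.5187%


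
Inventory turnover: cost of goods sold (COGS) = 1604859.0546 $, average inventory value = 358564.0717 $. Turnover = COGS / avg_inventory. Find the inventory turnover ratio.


Turnover = 1604859.0546 / 358564.0717 = 4.4758

4.4758


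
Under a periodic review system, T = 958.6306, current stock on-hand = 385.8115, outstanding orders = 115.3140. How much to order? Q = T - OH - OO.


Inventory position = OH + OO = 385.8115 + 115.3140 = 501.1255
Q = 958.6306 - 501.1255 = 457.5051

457.5051 units


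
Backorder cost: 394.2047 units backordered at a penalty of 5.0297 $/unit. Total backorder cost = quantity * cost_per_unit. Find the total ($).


Total = 394.2047 * 5.0297 = 1982.7314

1982.7314 $


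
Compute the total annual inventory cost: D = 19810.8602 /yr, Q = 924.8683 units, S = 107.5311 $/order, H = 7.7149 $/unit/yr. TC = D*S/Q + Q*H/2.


Ordering cost = D*S/Q = 2303.3372
Holding cost = Q*H/2 = 3567.6332
TC = 2303.3372 + 3567.6332 = 5870.9705

5870.9705 $/yr


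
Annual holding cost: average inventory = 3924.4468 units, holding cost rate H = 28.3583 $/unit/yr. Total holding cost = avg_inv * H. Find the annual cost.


Cost = 3924.4468 * 28.3583 = 111290.6397

111290.6397 $/yr


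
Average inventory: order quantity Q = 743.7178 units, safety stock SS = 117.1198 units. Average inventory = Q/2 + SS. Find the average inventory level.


Q/2 = 371.8589
Avg = 371.8589 + 117.1198 = 488.9787

488.9787 units


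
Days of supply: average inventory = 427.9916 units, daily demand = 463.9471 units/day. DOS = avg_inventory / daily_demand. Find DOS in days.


DOS = 427.9916 / 463.9471 = 0.9225

0.9225 days


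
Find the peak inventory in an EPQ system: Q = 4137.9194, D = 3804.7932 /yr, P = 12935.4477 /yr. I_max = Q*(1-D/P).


D/P = 0.2941
1 - D/P = 0.7059
I_max = 4137.9194 * 0.7059 = 2920.8044

2920.8044 units


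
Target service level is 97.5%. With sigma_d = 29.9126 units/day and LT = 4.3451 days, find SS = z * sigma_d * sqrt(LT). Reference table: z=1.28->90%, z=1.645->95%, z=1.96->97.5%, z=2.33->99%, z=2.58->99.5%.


From the table, SL = 97.5% corresponds to z = 1.96
sqrt(LT) = sqrt(4.3451) = 2.0845
SS = 1.96 * 29.9126 * 2.0845 = 122.2110

122.2110 units


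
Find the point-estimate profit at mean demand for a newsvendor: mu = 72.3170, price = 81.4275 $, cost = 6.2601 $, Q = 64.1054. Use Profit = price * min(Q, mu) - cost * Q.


Sales at mu = min(64.1054, 72.3170) = 64.1054
Revenue = 81.4275 * 64.1054 = 5219.9425
Total cost = 6.2601 * 64.1054 = 401.3062
Profit = 5219.9425 - 401.3062 = 4818.6362

4818.6362 $


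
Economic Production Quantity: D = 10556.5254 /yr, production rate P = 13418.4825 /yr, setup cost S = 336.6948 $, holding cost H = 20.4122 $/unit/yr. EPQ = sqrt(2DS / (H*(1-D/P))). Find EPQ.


1 - D/P = 1 - 0.7867 = 0.2133
H*(1-D/P) = 4.3536
2DS = 7108654.4165
EPQ = sqrt(1632818.3462) = 1277.8178

1277.8178 units


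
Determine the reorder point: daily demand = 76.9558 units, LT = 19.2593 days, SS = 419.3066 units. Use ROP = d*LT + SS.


d*LT = 76.9558 * 19.2593 = 1482.1148
ROP = 1482.1148 + 419.3066 = 1901.4214

1901.4214 units


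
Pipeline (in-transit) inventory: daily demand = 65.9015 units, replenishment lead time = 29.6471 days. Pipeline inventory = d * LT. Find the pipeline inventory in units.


Pipeline = 65.9015 * 29.6471 = 1953.7884

1953.7884 units


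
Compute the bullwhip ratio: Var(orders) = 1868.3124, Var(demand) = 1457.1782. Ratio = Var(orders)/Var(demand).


BW = 1868.3124 / 1457.1782 = 1.2821

1.2821


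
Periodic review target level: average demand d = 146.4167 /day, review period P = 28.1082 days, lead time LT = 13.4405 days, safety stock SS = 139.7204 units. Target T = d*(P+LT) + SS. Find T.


P + LT = 41.5487
d*(P+LT) = 146.4167 * 41.5487 = 6083.4235
T = 6083.4235 + 139.7204 = 6223.1439

6223.1439 units


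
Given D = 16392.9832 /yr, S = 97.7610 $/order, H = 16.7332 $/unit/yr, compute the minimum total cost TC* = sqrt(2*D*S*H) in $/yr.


2*D*S*H = 53633066.2527
TC* = sqrt(53633066.2527) = 7323.4600

7323.4600 $/yr


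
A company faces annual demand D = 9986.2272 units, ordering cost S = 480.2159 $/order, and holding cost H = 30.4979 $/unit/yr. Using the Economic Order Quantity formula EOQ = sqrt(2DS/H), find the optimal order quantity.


2*D*S = 2 * 9986.2272 * 480.2159 = 9591090.1649
2*D*S/H = 314483.6256
EOQ = sqrt(314483.6256) = 560.7884

560.7884 units


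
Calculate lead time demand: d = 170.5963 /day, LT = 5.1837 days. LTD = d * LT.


LTD = 170.5963 * 5.1837 = 884.3200

884.3200 units


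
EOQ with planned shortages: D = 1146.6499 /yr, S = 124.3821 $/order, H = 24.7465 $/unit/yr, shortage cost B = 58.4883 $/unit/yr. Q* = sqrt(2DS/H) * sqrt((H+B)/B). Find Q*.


sqrt(2DS/H) = 107.3625
sqrt((H+B)/B) = 1.1929
Q* = 107.3625 * 1.1929 = 128.0768

128.0768 units


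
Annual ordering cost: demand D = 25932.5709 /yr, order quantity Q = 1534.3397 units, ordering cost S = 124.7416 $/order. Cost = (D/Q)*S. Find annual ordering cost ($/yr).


Number of orders = D/Q = 16.9015
Cost = 16.9015 * 124.7416 = 2108.3143

2108.3143 $/yr


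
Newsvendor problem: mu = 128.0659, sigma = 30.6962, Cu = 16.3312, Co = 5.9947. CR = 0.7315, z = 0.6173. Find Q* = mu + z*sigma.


CR = Cu/(Cu+Co) = 16.3312/(16.3312+5.9947) = 0.7315
z = 0.6173
Q* = 128.0659 + 0.6173 * 30.6962 = 147.0147

147.0147 units


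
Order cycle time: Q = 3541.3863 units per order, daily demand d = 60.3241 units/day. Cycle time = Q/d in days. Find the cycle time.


Cycle = 3541.3863 / 60.3241 = 58.7060

58.7060 days


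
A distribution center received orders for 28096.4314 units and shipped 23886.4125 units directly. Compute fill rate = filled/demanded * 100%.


FR = 23886.4125 / 28096.4314 * 100 = 85.0158

85.0158%


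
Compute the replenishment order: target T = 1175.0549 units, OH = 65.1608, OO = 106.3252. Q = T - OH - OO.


Inventory position = OH + OO = 65.1608 + 106.3252 = 171.4860
Q = 1175.0549 - 171.4860 = 1003.5689

1003.5689 units


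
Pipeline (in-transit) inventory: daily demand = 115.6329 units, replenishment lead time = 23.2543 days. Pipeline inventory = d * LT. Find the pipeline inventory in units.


Pipeline = 115.6329 * 23.2543 = 2688.9621

2688.9621 units


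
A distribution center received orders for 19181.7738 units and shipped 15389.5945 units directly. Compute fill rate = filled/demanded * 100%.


FR = 15389.5945 / 19181.7738 * 100 = 80.2303

80.2303%


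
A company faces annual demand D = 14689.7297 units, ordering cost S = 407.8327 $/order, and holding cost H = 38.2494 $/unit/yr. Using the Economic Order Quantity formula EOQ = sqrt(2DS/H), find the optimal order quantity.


2*D*S = 2 * 14689.7297 * 407.8327 = 11981904.2516
2*D*S/H = 313257.3126
EOQ = sqrt(313257.3126) = 559.6939

559.6939 units


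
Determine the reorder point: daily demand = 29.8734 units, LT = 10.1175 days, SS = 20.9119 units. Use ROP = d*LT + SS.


d*LT = 29.8734 * 10.1175 = 302.2441
ROP = 302.2441 + 20.9119 = 323.1560

323.1560 units


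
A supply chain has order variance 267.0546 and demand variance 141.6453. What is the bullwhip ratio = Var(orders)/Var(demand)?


BW = 267.0546 / 141.6453 = 1.8854

1.8854


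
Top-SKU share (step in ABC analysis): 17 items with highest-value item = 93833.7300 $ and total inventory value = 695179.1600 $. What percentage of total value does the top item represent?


Top item = 93833.7300
Total = 695179.1600
Percentage = 93833.7300 / 695179.1600 * 100 = 13.4978

13.4978%


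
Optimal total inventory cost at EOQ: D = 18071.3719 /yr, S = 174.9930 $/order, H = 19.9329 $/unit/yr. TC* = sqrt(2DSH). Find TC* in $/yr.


2*D*S*H = 126070154.1230
TC* = sqrt(126070154.1230) = 11228.0966

11228.0966 $/yr


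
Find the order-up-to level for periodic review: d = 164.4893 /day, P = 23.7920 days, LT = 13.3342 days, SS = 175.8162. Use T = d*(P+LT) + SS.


P + LT = 37.1262
d*(P+LT) = 164.4893 * 37.1262 = 6106.8626
T = 6106.8626 + 175.8162 = 6282.6788

6282.6788 units


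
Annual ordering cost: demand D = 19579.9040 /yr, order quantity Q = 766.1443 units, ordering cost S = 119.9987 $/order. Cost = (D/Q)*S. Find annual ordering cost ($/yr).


Number of orders = D/Q = 25.5564
Cost = 25.5564 * 119.9987 = 3066.7369

3066.7369 $/yr


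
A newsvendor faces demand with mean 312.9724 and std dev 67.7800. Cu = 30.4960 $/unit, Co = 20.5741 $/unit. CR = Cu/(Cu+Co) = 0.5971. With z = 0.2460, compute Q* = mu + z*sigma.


CR = Cu/(Cu+Co) = 30.4960/(30.4960+20.5741) = 0.5971
z = 0.2460
Q* = 312.9724 + 0.2460 * 67.7800 = 329.6463

329.6463 units


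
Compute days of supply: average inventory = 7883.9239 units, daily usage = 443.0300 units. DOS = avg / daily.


DOS = 7883.9239 / 443.0300 = 17.7955

17.7955 days


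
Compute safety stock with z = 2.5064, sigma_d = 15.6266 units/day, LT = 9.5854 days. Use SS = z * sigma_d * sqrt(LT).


sqrt(LT) = sqrt(9.5854) = 3.0960
SS = 2.5064 * 15.6266 * 3.0960 = 121.2607

121.2607 units


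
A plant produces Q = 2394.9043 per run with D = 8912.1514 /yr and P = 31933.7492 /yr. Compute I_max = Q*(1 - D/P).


D/P = 0.2791
1 - D/P = 0.7209
I_max = 2394.9043 * 0.7209 = 1726.5284

1726.5284 units


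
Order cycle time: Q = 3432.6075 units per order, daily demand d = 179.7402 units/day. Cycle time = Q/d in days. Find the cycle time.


Cycle = 3432.6075 / 179.7402 = 19.0976

19.0976 days


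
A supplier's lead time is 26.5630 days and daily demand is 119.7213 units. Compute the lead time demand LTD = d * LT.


LTD = 119.7213 * 26.5630 = 3180.1569

3180.1569 units


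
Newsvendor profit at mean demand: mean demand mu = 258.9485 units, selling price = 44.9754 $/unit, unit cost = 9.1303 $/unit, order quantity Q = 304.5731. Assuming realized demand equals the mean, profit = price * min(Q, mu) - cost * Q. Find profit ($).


Sales at mu = min(304.5731, 258.9485) = 258.9485
Revenue = 44.9754 * 258.9485 = 11646.3124
Total cost = 9.1303 * 304.5731 = 2780.8438
Profit = 11646.3124 - 2780.8438 = 8865.4686

8865.4686 $


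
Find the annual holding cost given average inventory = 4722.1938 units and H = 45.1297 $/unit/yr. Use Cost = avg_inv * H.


Cost = 4722.1938 * 45.1297 = 213111.1895

213111.1895 $/yr


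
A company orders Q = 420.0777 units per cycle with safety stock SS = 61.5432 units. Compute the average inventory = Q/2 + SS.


Q/2 = 210.0388
Avg = 210.0388 + 61.5432 = 271.5820

271.5820 units


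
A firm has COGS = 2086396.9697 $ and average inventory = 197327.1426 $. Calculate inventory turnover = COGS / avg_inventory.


Turnover = 2086396.9697 / 197327.1426 = 10.5733

10.5733


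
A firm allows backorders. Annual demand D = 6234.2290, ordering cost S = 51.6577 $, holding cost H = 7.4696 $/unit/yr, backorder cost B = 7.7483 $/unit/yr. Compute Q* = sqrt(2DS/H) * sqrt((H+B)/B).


sqrt(2DS/H) = 293.6468
sqrt((H+B)/B) = 1.4014
Q* = 293.6468 * 1.4014 = 411.5280

411.5280 units


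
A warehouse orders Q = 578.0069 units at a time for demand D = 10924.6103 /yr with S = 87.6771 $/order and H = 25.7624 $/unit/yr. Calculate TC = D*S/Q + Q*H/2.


Ordering cost = D*S/Q = 1657.1396
Holding cost = Q*H/2 = 7445.4225
TC = 1657.1396 + 7445.4225 = 9102.5621

9102.5621 $/yr


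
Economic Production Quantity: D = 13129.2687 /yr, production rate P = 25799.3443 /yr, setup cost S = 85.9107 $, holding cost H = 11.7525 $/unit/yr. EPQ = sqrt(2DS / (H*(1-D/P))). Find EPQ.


1 - D/P = 1 - 0.5089 = 0.4911
H*(1-D/P) = 5.7717
2DS = 2255889.3290
EPQ = sqrt(390856.1881) = 625.1849

625.1849 units


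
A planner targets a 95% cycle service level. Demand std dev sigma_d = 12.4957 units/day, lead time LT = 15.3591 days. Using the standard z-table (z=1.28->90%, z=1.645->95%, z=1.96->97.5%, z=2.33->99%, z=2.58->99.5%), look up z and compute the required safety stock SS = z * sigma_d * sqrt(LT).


From the table, SL = 95% corresponds to z = 1.645
sqrt(LT) = sqrt(15.3591) = 3.9191
SS = 1.645 * 12.4957 * 3.9191 = 80.5581

80.5581 units


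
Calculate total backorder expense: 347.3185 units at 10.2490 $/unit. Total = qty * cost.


Total = 347.3185 * 10.2490 = 3559.6673

3559.6673 $


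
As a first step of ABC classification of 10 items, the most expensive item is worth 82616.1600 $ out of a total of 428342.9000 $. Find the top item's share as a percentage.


Top item = 82616.1600
Total = 428342.9000
Percentage = 82616.1600 / 428342.9000 * 100 = 19.2874

19.2874%


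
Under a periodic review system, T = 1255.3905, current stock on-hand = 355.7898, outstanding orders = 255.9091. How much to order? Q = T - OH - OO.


Inventory position = OH + OO = 355.7898 + 255.9091 = 611.6989
Q = 1255.3905 - 611.6989 = 643.6916

643.6916 units


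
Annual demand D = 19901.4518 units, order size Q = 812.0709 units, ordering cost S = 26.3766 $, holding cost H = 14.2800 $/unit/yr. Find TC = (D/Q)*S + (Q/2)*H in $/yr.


Ordering cost = D*S/Q = 646.4123
Holding cost = Q*H/2 = 5798.1862
TC = 646.4123 + 5798.1862 = 6444.5985

6444.5985 $/yr


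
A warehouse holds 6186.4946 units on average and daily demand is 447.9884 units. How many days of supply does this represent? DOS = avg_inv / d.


DOS = 6186.4946 / 447.9884 = 13.8095

13.8095 days


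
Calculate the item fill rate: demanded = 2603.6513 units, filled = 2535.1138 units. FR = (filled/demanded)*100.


FR = 2535.1138 / 2603.6513 * 100 = 97.3676

97.3676%


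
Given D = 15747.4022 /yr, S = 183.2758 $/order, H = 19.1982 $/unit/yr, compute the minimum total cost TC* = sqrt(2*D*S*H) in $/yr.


2*D*S*H = 110816531.0434
TC* = sqrt(110816531.0434) = 10526.9431

10526.9431 $/yr


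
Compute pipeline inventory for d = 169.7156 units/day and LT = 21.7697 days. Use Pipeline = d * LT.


Pipeline = 169.7156 * 21.7697 = 3694.6577

3694.6577 units
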